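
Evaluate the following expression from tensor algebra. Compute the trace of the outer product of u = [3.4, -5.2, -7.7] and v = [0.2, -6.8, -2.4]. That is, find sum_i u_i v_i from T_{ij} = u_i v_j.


The outer product gives T_{ij} = u_i v_j.
The trace (contraction) is Tr(T) = sum_i T_{ii} = sum_i u_i v_i.
Diagonal entries:
T_{11} = u_1 * v_1 = 3.4 * 0.2 = 0.68
T_{22} = u_2 * v_2 = -5.2 * -6.8 = 35.36
T_{33} = u_3 * v_3 = -7.7 * -2.4 = 18.48
Tr(T) = 0.68 + 35.36 + 18.48 = 54.52

54.52


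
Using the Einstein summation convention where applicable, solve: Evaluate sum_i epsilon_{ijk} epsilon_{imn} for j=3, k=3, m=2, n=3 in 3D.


Using the identity: epsilon_{ijk} epsilon_{imn} = delta_{jm} delta_{kn} - delta_{jn} delta_{km}.
delta_{32} = 0
delta_{33} = 1
delta_{33} = 1
delta_{32} = 0
Result = 0 * 1 - 1 * 0 = 0 - 0 = 0

0


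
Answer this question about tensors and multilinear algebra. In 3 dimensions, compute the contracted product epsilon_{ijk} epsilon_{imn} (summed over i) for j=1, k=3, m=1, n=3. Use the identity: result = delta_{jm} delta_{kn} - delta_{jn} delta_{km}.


Using the identity: epsilon_{ijk} epsilon_{imn} = delta_{jm} delta_{kn} - delta_{jn} delta_{km}.
delta_{11} = 1
delta_{33} = 1
delta_{13} = 0
delta_{31} = 0
Result = 1 * 1 - 0 * 0 = 1 - 0 = 1

1


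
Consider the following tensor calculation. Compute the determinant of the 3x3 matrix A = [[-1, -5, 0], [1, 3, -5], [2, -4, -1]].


Expanding along the first row, det(A) = a11*M_11 - a12*M_12 + a13*M_13, where M_1j is the (1,j) minor.
Minor M_11 = 3*-1 - -5*-4 = -23
Minor M_12 = 1*-1 - -5*2 = 9
Minor M_13 = 1*-4 - 3*2 = -10
det = -1*(-23) - -5*(9) + 0*(-10)
    = 23 - -45 + 0
    = 68

68


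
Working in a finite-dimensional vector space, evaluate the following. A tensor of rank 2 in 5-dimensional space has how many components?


The number of components of a rank-r tensor in d dimensions is d^r.
Here d = 5 and r = 2.
5^2 = 25

25


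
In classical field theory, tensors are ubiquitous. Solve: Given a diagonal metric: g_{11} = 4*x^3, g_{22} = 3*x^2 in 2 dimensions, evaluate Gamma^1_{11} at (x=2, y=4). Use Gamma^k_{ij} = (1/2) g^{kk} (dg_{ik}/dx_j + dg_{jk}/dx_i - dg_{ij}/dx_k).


For a diagonal metric, Gamma^k_{ij} = (1/2) g^{kk} (dg_{ik}/dx_j + dg_{jk}/dx_i - dg_{ij}/dx_k).
The metric is diagonal, so g_{ab} = 0 for a != b.
At the given point: g_{11} = 32, g_{22} = 12
g^{11} = 1/32
dg_{11}/dx_1 = dg_{11}/dx_1 = 48
dg_{11}/dx_1 = dg_{11}/dx_1 = 48
dg_{11}/dx_1 = dg_{11}/dx_1 = 48
Numerator = 48 + 48 - 48 = 48
Gamma^1_{11} = 48 / (2 * 32) = 3/4

3/4


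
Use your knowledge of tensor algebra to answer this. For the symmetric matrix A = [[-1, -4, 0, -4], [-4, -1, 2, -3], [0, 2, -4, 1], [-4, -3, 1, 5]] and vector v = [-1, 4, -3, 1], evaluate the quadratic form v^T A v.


First compute Av:
(Av)_1 = -1*-1 + -4*4 + 0*-3 + -4*1 = -19
(Av)_2 = -4*-1 + -1*4 + 2*-3 + -3*1 = -9
(Av)_3 = 0*-1 + 2*4 + -4*-3 + 1*1 = 21
(Av)_4 = -4*-1 + -3*4 + 1*-3 + 5*1 = -6
Av = [-19, -9, 21, -6]
Then v^T (Av) = -1*-19 + 4*-9 + -3*21 + 1*-6
= 19 + -36 + -63 + -6 = -86

-86


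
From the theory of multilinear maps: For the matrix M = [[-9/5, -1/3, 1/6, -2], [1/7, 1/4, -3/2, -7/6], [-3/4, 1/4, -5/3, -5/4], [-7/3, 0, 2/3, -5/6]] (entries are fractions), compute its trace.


The trace is the sum of diagonal entries.
Diagonal: M[1,1] = -9/5, M[2,2] = 1/4, M[3,3] = -5/3, M[4,4] = -5/6
Tr(M) = -9/5 + 1/4 + -5/3 + -5/6
Computing step by step:
After adding M[1,1]: -9/5
After adding M[2,2]: -31/20
After adding M[3,3]: -193/60
After adding M[4,4]: -81/20
Tr(M) = -81/20

-81/20


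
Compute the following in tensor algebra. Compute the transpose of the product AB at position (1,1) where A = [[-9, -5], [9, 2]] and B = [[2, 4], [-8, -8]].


(AB)^T_{ij} = (AB)_{ji} = sum_k A_{jk} B_{ki}.
For i=1, j=1 we need (AB)_{11}:
A_{11} * B_{11} = -9 * 2 = -18
A_{12} * B_{21} = -5 * -8 = 40
Sum = -18 + 40 = 22

22


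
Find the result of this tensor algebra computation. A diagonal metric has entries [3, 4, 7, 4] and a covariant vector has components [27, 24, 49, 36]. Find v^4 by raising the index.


To raise an index with a diagonal metric: v^i = v_i / g_{ii}.
For index 4: v_4 = 36, g_{44} = 4
v^4 = 36 / 4 = 9

9


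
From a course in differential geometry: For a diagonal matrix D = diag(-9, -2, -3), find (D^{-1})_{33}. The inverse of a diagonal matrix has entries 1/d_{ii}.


For a diagonal matrix, the inverse has entries (D^{-1})_{ii} = 1/d_{ii}.
The diagonal entries are: d_{11} = -9, d_{22} = -2, d_{33} = -3
We need (D^{-1})_{33} = 1/d_{33} = 1/-3 = -1/3

-1/3


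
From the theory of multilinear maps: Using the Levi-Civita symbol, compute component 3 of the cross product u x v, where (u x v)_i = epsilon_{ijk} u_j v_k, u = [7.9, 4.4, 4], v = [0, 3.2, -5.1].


(u x v)_3 = sum_{j,k} epsilon_{3jk} u_j v_k. Only permutations of (1,2,3) contribute; the two non-zero terms are:
eps_{312} u_1 v_2 = 1 * 7.9 * 3.2 = 25.28
eps_{321} u_2 v_1 = -1 * 4.4 * 0 = 0
(u x v)_3 = 25.28

25.28


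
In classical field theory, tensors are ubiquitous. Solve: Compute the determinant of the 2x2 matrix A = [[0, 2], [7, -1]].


For a 2x2 matrix [[a, b], [c, d]], det = a*d - b*c.
a = 0, b = 2, c = 7, d = -1
a*d = 0 * -1 = 0
b*c = 2 * 7 = 14
det = 0 - 14 = -14

-14


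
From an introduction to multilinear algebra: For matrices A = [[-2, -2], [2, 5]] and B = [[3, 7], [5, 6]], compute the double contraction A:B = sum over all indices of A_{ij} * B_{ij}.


A:B = sum over all i,j of A_{ij} * B_{ij}.
Row 1: -2*3=-6, -2*7=-14 => row sum = -20
Row 2: 2*5=10, 5*6=30 => row sum = 40
Total = -20 + 40 = 20

20


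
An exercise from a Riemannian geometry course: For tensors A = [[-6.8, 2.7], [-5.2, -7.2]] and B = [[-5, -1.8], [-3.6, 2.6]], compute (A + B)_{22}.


Tensor addition is component-wise: (A + B)_{ij} = A_{ij} + B_{ij}.
A_{22} = -7.2
B_{22} = 2.6
(A + B)_{22} = -7.2 + 2.6 = -4.6

-4.6


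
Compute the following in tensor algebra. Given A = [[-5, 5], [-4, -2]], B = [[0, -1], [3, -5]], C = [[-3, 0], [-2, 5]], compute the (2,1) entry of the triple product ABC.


(ABC)_{21} = sum_m (AB)_{2m} C_{m1}. First compute row 2 of AB.
(AB)_{21} = -4*0 + -2*3 = -6
(AB)_{22} = -4*-1 + -2*-5 = 14
Now contract with column 1 of C:
(AB)_{21} * C_{11} = -6 * -3 = 18
(AB)_{22} * C_{21} = 14 * -2 = -28
(ABC)_{21} = 18 + -28 = -10

-10


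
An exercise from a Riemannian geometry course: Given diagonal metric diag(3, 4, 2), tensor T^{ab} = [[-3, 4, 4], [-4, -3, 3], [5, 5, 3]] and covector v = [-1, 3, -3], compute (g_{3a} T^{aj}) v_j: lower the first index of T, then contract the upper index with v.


Step 1: lower the first index. For a diagonal metric, g_{ia} T^{aj} = g_{ii} T^{ij} (no sum on i).
g_{33} = 2
S_3{}^1 = 2 * T^{31} = 2 * 5 = 10
S_3{}^2 = 2 * T^{32} = 2 * 5 = 10
S_3{}^3 = 2 * T^{33} = 2 * 3 = 6
Step 2: contract S_3{}^j with v_j.
S_3{}^1 * v_1 = 10 * -1 = -10
S_3{}^2 * v_2 = 10 * 3 = 30
S_3{}^3 * v_3 = 6 * -3 = -18
Result = -10 + 30 + -18 = 2

2


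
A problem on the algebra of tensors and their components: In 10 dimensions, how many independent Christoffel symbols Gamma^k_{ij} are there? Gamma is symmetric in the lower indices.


Christoffel symbols Gamma^k_{ij} are symmetric in i,j, so there are d * d(d+1)/2 independent symbols.
d = 10
d(d+1)/2 = 10 * 11 / 2 = 55
Total = 10 * 55 = 550

550


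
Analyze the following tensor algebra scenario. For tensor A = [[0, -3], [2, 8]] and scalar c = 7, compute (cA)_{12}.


Scalar multiplication: (cA)_{ij} = c * A_{ij}.
c = 7
A_{12} = -3
(cA)_{12} = 7 * -3 = -21

-21


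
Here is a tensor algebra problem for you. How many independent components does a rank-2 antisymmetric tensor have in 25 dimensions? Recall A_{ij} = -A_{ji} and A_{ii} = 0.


An antisymmetric rank-2 tensor satisfies A_{ij} = -A_{ji}, so diagonal entries are zero.
The independent components are the upper-triangular entries: C(n, 2) = n(n-1)/2.
n = 25
C(25, 2) = 25 * 24 / 2 = 600 / 2 = 300

300


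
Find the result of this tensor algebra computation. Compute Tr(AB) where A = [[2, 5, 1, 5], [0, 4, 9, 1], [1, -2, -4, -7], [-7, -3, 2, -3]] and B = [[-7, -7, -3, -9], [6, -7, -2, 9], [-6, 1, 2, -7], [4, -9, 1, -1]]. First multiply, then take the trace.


Tr(AB) = sum_i (AB)_{ii} where (AB)_{ii} = sum_k A_{ik} B_{ki}.
(AB)_{11} = 2*-7 + 5*6 + 1*-6 + 5*4 = 30
(AB)_{22} = 0*-7 + 4*-7 + 9*1 + 1*-9 = -28
(AB)_{33} = 1*-3 + -2*-2 + -4*2 + -7*1 = -14
(AB)_{44} = -7*-9 + -3*9 + 2*-7 + -3*-1 = 25
Tr(AB) = 30 + -28 + -14 + 25 = 13

13


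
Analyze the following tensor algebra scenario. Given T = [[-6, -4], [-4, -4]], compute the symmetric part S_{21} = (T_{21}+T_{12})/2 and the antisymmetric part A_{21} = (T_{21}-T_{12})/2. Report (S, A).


T_{21} = -4
T_{12} = -4
S_{21} = (-4 + -4)/2 = -8/2 = -4
A_{21} = (-4 - -4)/2 = 0/2 = 0
Check: S + A = -4 + 0 = -4 = T_{21}.

(-4, 0)


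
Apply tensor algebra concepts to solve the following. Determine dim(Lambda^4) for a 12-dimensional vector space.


The dimension of the space of p-forms on an n-dimensional space is C(n, p).
n = 12, p = 4
C(12, 4) = 12! / (4! * 8!) = 495

495


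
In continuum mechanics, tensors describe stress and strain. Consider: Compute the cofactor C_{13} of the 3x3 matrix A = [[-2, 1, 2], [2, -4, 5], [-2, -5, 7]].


To find cofactor C_{13}, delete row 1 and column 3.
The resulting 2x2 submatrix is: [[2, -4], [-2, -5]]
Minor M_{13} = 2*-5 - -4*-2
  = -10 - 8 = -18
Sign = (-1)^(1+3) = (-1)^4 = 1
Cofactor C_{13} = 1 * -18 = -18

-18


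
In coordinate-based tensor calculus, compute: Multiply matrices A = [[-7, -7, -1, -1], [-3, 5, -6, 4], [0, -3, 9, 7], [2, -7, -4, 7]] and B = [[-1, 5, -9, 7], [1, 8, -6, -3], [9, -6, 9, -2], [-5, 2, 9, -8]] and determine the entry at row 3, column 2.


(AB)_{ij} = sum_k A_{ik} B_{kj}.
For i=3, j=2:
A_{31} * B_{12} = 0 * 5 = 0
A_{32} * B_{22} = -3 * 8 = -24
A_{33} * B_{32} = 9 * -6 = -54
A_{34} * B_{42} = 7 * 2 = 14
Sum = 0 + -24 + -54 + 14 = -64

-64


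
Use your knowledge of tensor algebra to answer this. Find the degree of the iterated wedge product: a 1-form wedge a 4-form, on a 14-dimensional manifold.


The degree of a wedge product is the sum of the degrees of the individual forms.
Degrees: 1, 4
Total degree = 1 + 4 = 5

5


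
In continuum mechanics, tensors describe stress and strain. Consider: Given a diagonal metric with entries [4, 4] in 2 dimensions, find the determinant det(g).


For a diagonal metric, the determinant is the product of diagonal entries.
Diagonal entries: 4, 4
det(g) = 4 * 4 = 16

16


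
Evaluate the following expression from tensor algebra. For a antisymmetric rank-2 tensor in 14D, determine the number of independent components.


A antisymmetric rank-2 tensor in d dimensions has d(d-1)/2 independent components.
d = 14
d(d-1)/2 = 14 * 13 / 2 = 182 / 2 = 91

91


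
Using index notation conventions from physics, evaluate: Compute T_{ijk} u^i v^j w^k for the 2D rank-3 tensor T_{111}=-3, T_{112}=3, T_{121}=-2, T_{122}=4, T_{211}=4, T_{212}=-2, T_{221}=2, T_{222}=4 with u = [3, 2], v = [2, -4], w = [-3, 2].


S = sum over i,j,k of T_{ijk} u_i v_j w_k. Expanding all 8 terms:
T_{111}*u_1*v_1*w_1 = -3*3*2*-3 = 54  (running total: 54)
T_{112}*u_1*v_1*w_2 = 3*3*2*2 = 36  (running total: 90)
T_{121}*u_1*v_2*w_1 = -2*3*-4*-3 = -72  (running total: 18)
T_{122}*u_1*v_2*w_2 = 4*3*-4*2 = -96  (running total: -78)
T_{211}*u_2*v_1*w_1 = 4*2*2*-3 = -48  (running total: -126)
T_{212}*u_2*v_1*w_2 = -2*2*2*2 = -16  (running total: -142)
T_{221}*u_2*v_2*w_1 = 2*2*-4*-3 = 48  (running total: -94)
T_{222}*u_2*v_2*w_2 = 4*2*-4*2 = -64  (running total: -158)
S = -158

-158


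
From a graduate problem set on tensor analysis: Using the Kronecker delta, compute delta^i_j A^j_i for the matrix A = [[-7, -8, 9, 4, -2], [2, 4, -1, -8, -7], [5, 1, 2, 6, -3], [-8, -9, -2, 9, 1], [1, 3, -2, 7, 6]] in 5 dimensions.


The contraction (trace) of a rank-2 tensor is the sum of its diagonal elements.
Diagonal entries: A[1,1] = -7, A[2,2] = 4, A[3,3] = 2, A[4,4] = 9, A[5,5] = 6
Tr(A) = -7 + 4 + 2 + 9 + 6 = 14

14


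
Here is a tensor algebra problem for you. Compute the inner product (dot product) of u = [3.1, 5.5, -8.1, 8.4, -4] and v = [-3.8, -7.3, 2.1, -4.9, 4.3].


The inner product u . v = sum of u_i * v_i.
Term-by-term: 3.1 * -3.8, 5.5 * -7.3, -8.1 * 2.1, 8.4 * -4.9, -4 * 4.3
Products: -11.78, -40.15, -17.01, -41.16, -17.2
Sum = -11.78 + -40.15 + -17.01 + -41.16 + -17.2 = -127.3

-127.3


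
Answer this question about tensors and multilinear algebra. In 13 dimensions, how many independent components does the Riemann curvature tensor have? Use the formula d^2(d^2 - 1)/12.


The Riemann tensor in d dimensions has d^2(d^2 - 1)/12 independent components.
d = 13, so d^2 = 169
d^2 - 1 = 168
d^2(d^2 - 1) = 169 * 168 = 28392
Divide by 12: 28392 / 12 = 2366

2366


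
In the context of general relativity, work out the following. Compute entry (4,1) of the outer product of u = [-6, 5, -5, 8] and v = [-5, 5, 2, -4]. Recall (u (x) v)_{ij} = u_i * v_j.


The outer product entry T_{ij} = u_i * v_j.
We need i=4, j=1.
u_4 = 8, v_1 = -5
T_{4,1} = 8 * -5 = -40

-40


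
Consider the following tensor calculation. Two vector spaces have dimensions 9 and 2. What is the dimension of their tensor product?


The dimension of a tensor product is the product of dimensions.
dim(V) = 9, dim(W) = 2
dim(V (x) W) = 9 * 2 = 18

18


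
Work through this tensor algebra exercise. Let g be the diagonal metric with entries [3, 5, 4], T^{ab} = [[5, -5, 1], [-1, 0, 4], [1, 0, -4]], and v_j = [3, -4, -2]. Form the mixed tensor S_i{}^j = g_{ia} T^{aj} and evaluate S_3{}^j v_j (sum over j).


Step 1: lower the first index. For a diagonal metric, g_{ia} T^{aj} = g_{ii} T^{ij} (no sum on i).
g_{33} = 4
S_3{}^1 = 4 * T^{31} = 4 * 1 = 4
S_3{}^2 = 4 * T^{32} = 4 * 0 = 0
S_3{}^3 = 4 * T^{33} = 4 * -4 = -16
Step 2: contract S_3{}^j with v_j.
S_3{}^1 * v_1 = 4 * 3 = 12
S_3{}^2 * v_2 = 0 * -4 = 0
S_3{}^3 * v_3 = -16 * -2 = 32
Result = 12 + 0 + 32 = 44

44


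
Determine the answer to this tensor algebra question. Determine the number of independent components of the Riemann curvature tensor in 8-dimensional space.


The Riemann tensor in d dimensions has d^2(d^2 - 1)/12 independent components.
d = 8, so d^2 = 64
d^2 - 1 = 63
d^2(d^2 - 1) = 64 * 63 = 4032
Divide by 12: 4032 / 12 = 336

336


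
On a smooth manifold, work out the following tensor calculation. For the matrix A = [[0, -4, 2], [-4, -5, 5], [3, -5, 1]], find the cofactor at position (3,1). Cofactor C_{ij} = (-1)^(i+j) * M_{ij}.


To find cofactor C_{31}, delete row 3 and column 1.
The resulting 2x2 submatrix is: [[-4, 2], [-5, 5]]
Minor M_{31} = -4*5 - 2*-5
  = -20 - -10 = -10
Sign = (-1)^(3+1) = (-1)^4 = 1
Cofactor C_{31} = 1 * -10 = -10

-10


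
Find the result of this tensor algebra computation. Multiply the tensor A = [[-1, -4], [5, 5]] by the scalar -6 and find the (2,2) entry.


Scalar multiplication: (cA)_{ij} = c * A_{ij}.
c = -6
A_{22} = 5
(cA)_{22} = -6 * 5 = -30

-30


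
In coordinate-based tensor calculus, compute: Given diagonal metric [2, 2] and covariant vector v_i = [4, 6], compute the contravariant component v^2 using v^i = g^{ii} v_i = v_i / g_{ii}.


To raise an index with a diagonal metric: v^i = v_i / g_{ii}.
For index 2: v_2 = 6, g_{22} = 2
v^2 = 6 / 2 = 3

3


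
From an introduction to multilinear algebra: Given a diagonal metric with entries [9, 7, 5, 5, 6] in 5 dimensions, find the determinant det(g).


For a diagonal metric, the determinant is the product of diagonal entries.
Diagonal entries: 9, 7, 5, 5, 6
det(g) = 9 * 7 * 5 * 5 * 6 = 9450

9450


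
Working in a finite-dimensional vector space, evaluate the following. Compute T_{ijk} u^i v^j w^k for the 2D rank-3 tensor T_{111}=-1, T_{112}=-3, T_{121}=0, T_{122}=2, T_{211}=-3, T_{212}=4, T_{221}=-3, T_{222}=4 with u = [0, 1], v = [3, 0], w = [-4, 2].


S = sum over i,j,k of T_{ijk} u_i v_j w_k. Expanding all 8 terms:
T_{111}*u_1*v_1*w_1 = -1*0*3*-4 = 0  (running total: 0)
T_{112}*u_1*v_1*w_2 = -3*0*3*2 = 0  (running total: 0)
T_{121}*u_1*v_2*w_1 = 0*0*0*-4 = 0  (running total: 0)
T_{122}*u_1*v_2*w_2 = 2*0*0*2 = 0  (running total: 0)
T_{211}*u_2*v_1*w_1 = -3*1*3*-4 = 36  (running total: 36)
T_{212}*u_2*v_1*w_2 = 4*1*3*2 = 24  (running total: 60)
T_{221}*u_2*v_2*w_1 = -3*1*0*-4 = 0  (running total: 60)
T_{222}*u_2*v_2*w_2 = 4*1*0*2 = 0  (running total: 60)
S = 60

60


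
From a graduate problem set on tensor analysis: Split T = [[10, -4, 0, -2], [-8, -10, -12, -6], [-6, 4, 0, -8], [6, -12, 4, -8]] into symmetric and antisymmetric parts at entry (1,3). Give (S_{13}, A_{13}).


T_{13} = 0
T_{31} = -6
S_{13} = (0 + -6)/2 = -6/2 = -3
A_{13} = (0 - -6)/2 = 6/2 = 3
Check: S + A = -3 + 3 = 0 = T_{13}.

(-3, 3)


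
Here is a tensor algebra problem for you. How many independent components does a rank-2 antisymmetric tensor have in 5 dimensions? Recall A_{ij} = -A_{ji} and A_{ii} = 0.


An antisymmetric rank-2 tensor satisfies A_{ij} = -A_{ji}, so diagonal entries are zero.
The independent components are the upper-triangular entries: C(n, 2) = n(n-1)/2.
n = 5
C(5, 2) = 5 * 4 / 2 = 20 / 2 = 10

10


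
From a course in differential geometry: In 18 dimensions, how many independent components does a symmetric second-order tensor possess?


A symmetric rank-2 tensor in d dimensions has d(d+1)/2 independent components.
d = 18
d(d+1)/2 = 18 * 19 / 2 = 342 / 2 = 171

171


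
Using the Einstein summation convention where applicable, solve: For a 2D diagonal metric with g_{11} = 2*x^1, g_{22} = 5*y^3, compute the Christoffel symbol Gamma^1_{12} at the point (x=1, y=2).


For a diagonal metric, Gamma^k_{ij} = (1/2) g^{kk} (dg_{ik}/dx_j + dg_{jk}/dx_i - dg_{ij}/dx_k).
The metric is diagonal, so g_{ab} = 0 for a != b.
At the given point: g_{11} = 2, g_{22} = 40
g^{11} = 1/2
dg_{11}/dx_2 = dg_{11}/dx_2 = 0
dg_{21}/dx_1 = 0 (off-diagonal)
dg_{12}/dx_1 = 0 (off-diagonal)
Numerator = 0 + 0 - 0 = 0
Gamma^1_{12} = 0 / (2 * 2) = 0

0


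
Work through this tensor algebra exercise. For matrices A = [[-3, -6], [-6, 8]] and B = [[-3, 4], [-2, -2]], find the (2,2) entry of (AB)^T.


(AB)^T_{ij} = (AB)_{ji} = sum_k A_{jk} B_{ki}.
For i=2, j=2 we need (AB)_{22}:
A_{21} * B_{12} = -6 * 4 = -24
A_{22} * B_{22} = 8 * -2 = -16
Sum = -24 + -16 = -40

-40


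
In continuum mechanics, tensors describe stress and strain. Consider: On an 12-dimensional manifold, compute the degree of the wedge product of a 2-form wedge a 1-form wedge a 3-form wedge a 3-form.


The degree of a wedge product is the sum of the degrees of the individual forms.
Degrees: 2, 1, 3, 3
Total degree = 2 + 1 + 3 + 3 = 9

9


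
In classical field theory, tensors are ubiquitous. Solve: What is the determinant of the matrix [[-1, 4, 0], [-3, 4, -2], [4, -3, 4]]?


Expanding along the first row, det(A) = a11*M_11 - a12*M_12 + a13*M_13, where M_1j is the (1,j) minor.
Minor M_11 = 4*4 - -2*-3 = 10
Minor M_12 = -3*4 - -2*4 = -4
Minor M_13 = -3*-3 - 4*4 = -7
det = -1*(10) - 4*(-4) + 0*(-7)
    = -10 - -16 + 0
    = 6

6


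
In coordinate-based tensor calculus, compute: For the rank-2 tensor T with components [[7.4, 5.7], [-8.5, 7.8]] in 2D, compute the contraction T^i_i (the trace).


The contraction (trace) of a rank-2 tensor is the sum of its diagonal elements.
Diagonal entries: A[1,1] = 7.4, A[2,2] = 7.8
Tr(A) = 7.4 + 7.8 = 15.2

15.2


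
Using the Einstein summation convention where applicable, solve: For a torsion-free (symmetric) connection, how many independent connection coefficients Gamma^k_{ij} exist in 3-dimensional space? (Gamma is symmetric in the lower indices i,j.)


Christoffel symbols Gamma^k_{ij} are symmetric in i,j, so there are d * d(d+1)/2 independent symbols.
d = 3
d(d+1)/2 = 3 * 4 / 2 = 6
Total = 3 * 6 = 18

18


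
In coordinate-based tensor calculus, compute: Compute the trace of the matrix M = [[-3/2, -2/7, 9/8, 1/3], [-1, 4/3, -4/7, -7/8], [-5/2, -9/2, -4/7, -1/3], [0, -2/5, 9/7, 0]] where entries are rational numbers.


The trace is the sum of diagonal entries.
Diagonal: M[1,1] = -3/2, M[2,2] = 4/3, M[3,3] = -4/7, M[4,4] = 0
Tr(M) = -3/2 + 4/3 + -4/7 + 0
Computing step by step:
After adding M[1,1]: -3/2
After adding M[2,2]: -1/6
After adding M[3,3]: -31/42
After adding M[4,4]: -31/42
Tr(M) = -31/42

-31/42


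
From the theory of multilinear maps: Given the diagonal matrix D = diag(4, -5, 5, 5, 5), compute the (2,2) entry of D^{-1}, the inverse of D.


For a diagonal matrix, the inverse has entries (D^{-1})_{ii} = 1/d_{ii}.
The diagonal entries are: d_{11} = 4, d_{22} = -5, d_{33} = 5, d_{44} = 5, d_{55} = 5
We need (D^{-1})_{22} = 1/d_{22} = 1/-5 = -1/5

-1/5


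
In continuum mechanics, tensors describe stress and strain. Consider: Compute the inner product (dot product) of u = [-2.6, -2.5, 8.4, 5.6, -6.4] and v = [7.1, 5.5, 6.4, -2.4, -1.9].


The inner product u . v = sum of u_i * v_i.
Term-by-term: -2.6 * 7.1, -2.5 * 5.5, 8.4 * 6.4, 5.6 * -2.4, -6.4 * -1.9
Products: -18.46, -13.75, 53.76, -13.44, 12.16
Sum = -18.46 + -13.75 + 53.76 + -13.44 + 12.16 = 20.27

20.27


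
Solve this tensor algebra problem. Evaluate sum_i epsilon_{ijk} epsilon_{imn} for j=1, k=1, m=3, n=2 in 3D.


Using the identity: epsilon_{ijk} epsilon_{imn} = delta_{jm} delta_{kn} - delta_{jn} delta_{km}.
delta_{13} = 0
delta_{12} = 0
delta_{12} = 0
delta_{13} = 0
Result = 0 * 0 - 0 * 0 = 0 - 0 = 0

0


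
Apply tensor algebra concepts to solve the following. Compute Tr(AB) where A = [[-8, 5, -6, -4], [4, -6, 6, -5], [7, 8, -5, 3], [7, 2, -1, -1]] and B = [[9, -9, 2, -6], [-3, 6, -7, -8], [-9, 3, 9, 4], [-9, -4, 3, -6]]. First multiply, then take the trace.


Tr(AB) = sum_i (AB)_{ii} where (AB)_{ii} = sum_k A_{ik} B_{ki}.
(AB)_{11} = -8*9 + 5*-3 + -6*-9 + -4*-9 = 3
(AB)_{22} = 4*-9 + -6*6 + 6*3 + -5*-4 = -34
(AB)_{33} = 7*2 + 8*-7 + -5*9 + 3*3 = -78
(AB)_{44} = 7*-6 + 2*-8 + -1*4 + -1*-6 = -56
Tr(AB) = 3 + -34 + -78 + -56 = -165

-165


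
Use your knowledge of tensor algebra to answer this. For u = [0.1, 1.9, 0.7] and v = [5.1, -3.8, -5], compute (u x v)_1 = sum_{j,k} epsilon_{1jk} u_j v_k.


(u x v)_1 = sum_{j,k} epsilon_{1jk} u_j v_k. Only permutations of (1,2,3) contribute; the two non-zero terms are:
eps_{123} u_2 v_3 = 1 * 1.9 * -5 = -9.5
eps_{132} u_3 v_2 = -1 * 0.7 * -3.8 = 2.66
(u x v)_1 = -6.84

-6.84


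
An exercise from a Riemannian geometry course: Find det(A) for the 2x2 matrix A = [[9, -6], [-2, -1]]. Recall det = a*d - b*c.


For a 2x2 matrix [[a, b], [c, d]], det = a*d - b*c.
a = 9, b = -6, c = -2, d = -1
a*d = 9 * -1 = -9
b*c = -6 * -2 = 12
det = -9 - 12 = -21

-21


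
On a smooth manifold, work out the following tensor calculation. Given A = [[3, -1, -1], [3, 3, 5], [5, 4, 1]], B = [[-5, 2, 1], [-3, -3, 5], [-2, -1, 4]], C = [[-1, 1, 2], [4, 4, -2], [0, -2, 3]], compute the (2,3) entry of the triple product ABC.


(ABC)_{23} = sum_m (AB)_{2m} C_{m3}. First compute row 2 of AB.
(AB)_{21} = 3*-5 + 3*-3 + 5*-2 = -34
(AB)_{22} = 3*2 + 3*-3 + 5*-1 = -8
(AB)_{23} = 3*1 + 3*5 + 5*4 = 38
Now contract with column 3 of C:
(AB)_{21} * C_{13} = -34 * 2 = -68
(AB)_{22} * C_{23} = -8 * -2 = 16
(AB)_{23} * C_{33} = 38 * 3 = 114
(ABC)_{23} = -68 + 16 + 114 = 62

62


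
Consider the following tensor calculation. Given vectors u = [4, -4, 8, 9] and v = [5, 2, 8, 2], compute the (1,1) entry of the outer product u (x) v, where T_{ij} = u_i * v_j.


The outer product entry T_{ij} = u_i * v_j.
We need i=1, j=1.
u_1 = 4, v_1 = 5
T_{1,1} = 4 * 5 = 20

20


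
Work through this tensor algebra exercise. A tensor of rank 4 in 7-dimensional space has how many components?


The number of components of a rank-r tensor in d dimensions is d^r.
Here d = 7 and r = 4.
7^4 = 2401

2401


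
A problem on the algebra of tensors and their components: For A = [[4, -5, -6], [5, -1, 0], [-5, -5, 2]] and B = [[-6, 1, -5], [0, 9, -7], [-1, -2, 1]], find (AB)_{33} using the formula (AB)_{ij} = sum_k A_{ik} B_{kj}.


(AB)_{ij} = sum_k A_{ik} B_{kj}.
For i=3, j=3:
A_{31} * B_{13} = -5 * -5 = 25
A_{32} * B_{23} = -5 * -7 = 35
A_{33} * B_{33} = 2 * 1 = 2
Sum = 25 + 35 + 2 = 62

62


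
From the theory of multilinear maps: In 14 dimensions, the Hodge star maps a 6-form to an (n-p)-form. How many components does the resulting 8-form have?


The Hodge dual of a p-form on an n-dimensional manifold is an (n-p)-form.
n = 14, p = 6, so dual degree = 14 - 6 = 8
The number of components is C(n, n-p) = C(14, 8) = 3003

3003


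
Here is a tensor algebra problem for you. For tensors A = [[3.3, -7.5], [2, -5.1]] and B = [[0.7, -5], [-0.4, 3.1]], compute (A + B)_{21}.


Tensor addition is component-wise: (A + B)_{ij} = A_{ij} + B_{ij}.
A_{21} = 2
B_{21} = -0.4
(A + B)_{21} = 2 + -0.4 = 1.6

1.6


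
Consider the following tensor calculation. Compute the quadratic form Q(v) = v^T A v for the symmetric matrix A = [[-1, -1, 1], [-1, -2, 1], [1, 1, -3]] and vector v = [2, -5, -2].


First compute Av:
(Av)_1 = -1*2 + -1*-5 + 1*-2 = 1
(Av)_2 = -1*2 + -2*-5 + 1*-2 = 6
(Av)_3 = 1*2 + 1*-5 + -3*-2 = 3
Av = [1, 6, 3]
Then v^T (Av) = 2*1 + -5*6 + -2*3
= 2 + -30 + -6 = -34

-34


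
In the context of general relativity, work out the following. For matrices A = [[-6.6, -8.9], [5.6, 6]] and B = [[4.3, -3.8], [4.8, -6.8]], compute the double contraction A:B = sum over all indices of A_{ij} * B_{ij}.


A:B = sum over all i,j of A_{ij} * B_{ij}.
Row 1: -6.6*4.3=-28.38, -8.9*-3.8=33.82 => row sum = 5.44
Row 2: 5.6*4.8=26.88, 6*-6.8=-40.8 => row sum = -13.92
Total = 5.44 + -13.92 = -8.48

-8.48


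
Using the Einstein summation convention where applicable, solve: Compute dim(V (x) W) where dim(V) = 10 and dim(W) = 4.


The dimension of a tensor product is the product of dimensions.
dim(V) = 10, dim(W) = 4
dim(V (x) W) = 10 * 4 = 40

40


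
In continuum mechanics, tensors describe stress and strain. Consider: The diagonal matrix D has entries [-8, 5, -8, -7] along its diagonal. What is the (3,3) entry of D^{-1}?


For a diagonal matrix, the inverse has entries (D^{-1})_{ii} = 1/d_{ii}.
The diagonal entries are: d_{11} = -8, d_{22} = 5, d_{33} = -8, d_{44} = -7
We need (D^{-1})_{33} = 1/d_{33} = 1/-8 = -1/8

-1/8


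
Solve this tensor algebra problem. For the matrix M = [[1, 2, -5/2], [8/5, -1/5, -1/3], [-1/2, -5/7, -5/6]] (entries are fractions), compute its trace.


The trace is the sum of diagonal entries.
Diagonal: M[1,1] = 1, M[2,2] = -1/5, M[3,3] = -5/6
Tr(M) = 1 + -1/5 + -5/6
Computing step by step:
After adding M[1,1]: 1
After adding M[2,2]: 4/5
After adding M[3,3]: -1/30
Tr(M) = -1/30

-1/30


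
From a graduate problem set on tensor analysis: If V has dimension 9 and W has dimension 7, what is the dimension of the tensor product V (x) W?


The dimension of a tensor product is the product of dimensions.
dim(V) = 9, dim(W) = 7
dim(V (x) W) = 9 * 7 = 63

63


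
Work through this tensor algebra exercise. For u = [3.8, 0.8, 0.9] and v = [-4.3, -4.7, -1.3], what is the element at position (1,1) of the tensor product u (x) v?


The outer product entry T_{ij} = u_i * v_j.
We need i=1, j=1.
u_1 = 3.8, v_1 = -4.3
T_{1,1} = 3.8 * -4.3 = -16.34

-16.34


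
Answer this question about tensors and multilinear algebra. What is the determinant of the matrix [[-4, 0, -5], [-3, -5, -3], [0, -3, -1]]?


Expanding along the first row, det(A) = a11*M_11 - a12*M_12 + a13*M_13, where M_1j is the (1,j) minor.
Minor M_11 = -5*-1 - -3*-3 = -4
Minor M_12 = -3*-1 - -3*0 = 3
Minor M_13 = -3*-3 - -5*0 = 9
det = -4*(-4) - 0*(3) + -5*(9)
    = 16 - 0 + -45
    = -29

-29


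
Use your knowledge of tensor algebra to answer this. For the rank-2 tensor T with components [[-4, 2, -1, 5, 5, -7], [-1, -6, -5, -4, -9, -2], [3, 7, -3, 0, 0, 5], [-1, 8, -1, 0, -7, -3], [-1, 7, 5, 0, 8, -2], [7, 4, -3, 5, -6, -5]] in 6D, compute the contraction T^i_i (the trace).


The contraction (trace) of a rank-2 tensor is the sum of its diagonal elements.
Diagonal entries: A[1,1] = -4, A[2,2] = -6, A[3,3] = -3, A[4,4] = 0, A[5,5] = 8, A[6,6] = -5
Tr(A) = -4 + -6 + -3 + 0 + 8 + -5 = -10

-10


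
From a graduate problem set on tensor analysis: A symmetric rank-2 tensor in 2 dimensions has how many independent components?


A symmetric rank-2 tensor in d dimensions has d(d+1)/2 independent components.
d = 2
d(d+1)/2 = 2 * 3 / 2 = 6 / 2 = 3

3


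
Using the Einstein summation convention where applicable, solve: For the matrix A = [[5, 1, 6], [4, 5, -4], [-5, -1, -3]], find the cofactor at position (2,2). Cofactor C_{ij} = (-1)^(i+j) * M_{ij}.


To find cofactor C_{22}, delete row 2 and column 2.
The resulting 2x2 submatrix is: [[5, 6], [-5, -3]]
Minor M_{22} = 5*-3 - 6*-5
  = -15 - -30 = 15
Sign = (-1)^(2+2) = (-1)^4 = 1
Cofactor C_{22} = 1 * 15 = 15

15


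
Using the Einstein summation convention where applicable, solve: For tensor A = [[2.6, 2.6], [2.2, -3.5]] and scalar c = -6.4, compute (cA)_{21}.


Scalar multiplication: (cA)_{ij} = c * A_{ij}.
c = -6.4
A_{21} = 2.2
(cA)_{21} = -6.4 * 2.2 = -14.08

-14.08


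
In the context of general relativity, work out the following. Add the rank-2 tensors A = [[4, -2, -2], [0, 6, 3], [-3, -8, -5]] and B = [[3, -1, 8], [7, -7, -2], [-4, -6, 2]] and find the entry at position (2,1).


Tensor addition is component-wise: (A + B)_{ij} = A_{ij} + B_{ij}.
A_{21} = 0
B_{21} = 7
(A + B)_{21} = 0 + 7 = 7

7


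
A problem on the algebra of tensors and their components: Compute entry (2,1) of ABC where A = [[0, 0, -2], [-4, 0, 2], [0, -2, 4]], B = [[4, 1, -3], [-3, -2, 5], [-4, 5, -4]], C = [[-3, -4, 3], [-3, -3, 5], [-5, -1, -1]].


(ABC)_{21} = sum_m (AB)_{2m} C_{m1}. First compute row 2 of AB.
(AB)_{21} = -4*4 + 0*-3 + 2*-4 = -24
(AB)_{22} = -4*1 + 0*-2 + 2*5 = 6
(AB)_{23} = -4*-3 + 0*5 + 2*-4 = 4
Now contract with column 1 of C:
(AB)_{21} * C_{11} = -24 * -3 = 72
(AB)_{22} * C_{21} = 6 * -3 = -18
(AB)_{23} * C_{31} = 4 * -5 = -20
(ABC)_{21} = 72 + -18 + -20 = 34

34


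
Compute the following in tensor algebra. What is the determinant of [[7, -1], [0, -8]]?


For a 2x2 matrix [[a, b], [c, d]], det = a*d - b*c.
a = 7, b = -1, c = 0, d = -8
a*d = 7 * -8 = -56
b*c = -1 * 0 = 0
det = -56 - 0 = -56

-56


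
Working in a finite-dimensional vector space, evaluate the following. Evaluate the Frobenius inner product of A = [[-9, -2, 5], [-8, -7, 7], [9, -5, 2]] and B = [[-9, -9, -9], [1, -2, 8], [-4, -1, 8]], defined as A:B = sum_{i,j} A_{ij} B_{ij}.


A:B = sum over all i,j of A_{ij} * B_{ij}.
Row 1: -9*-9=81, -2*-9=18, 5*-9=-45 => row sum = 54
Row 2: -8*1=-8, -7*-2=14, 7*8=56 => row sum = 62
Row 3: 9*-4=-36, -5*-1=5, 2*8=16 => row sum = -15
Total = 54 + 62 + -15 = 101

101


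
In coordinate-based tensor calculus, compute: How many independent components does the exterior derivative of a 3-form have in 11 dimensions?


The exterior derivative of a p-form is a (p+1)-form.
Its number of independent components is C(n, p+1).
n = 11, p+1 = 4
C(11, 4) = 330

330


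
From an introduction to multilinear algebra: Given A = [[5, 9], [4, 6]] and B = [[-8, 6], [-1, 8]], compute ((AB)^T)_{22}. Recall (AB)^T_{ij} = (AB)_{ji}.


(AB)^T_{ij} = (AB)_{ji} = sum_k A_{jk} B_{ki}.
For i=2, j=2 we need (AB)_{22}:
A_{21} * B_{12} = 4 * 6 = 24
A_{22} * B_{22} = 6 * 8 = 48
Sum = 24 + 48 = 72

72


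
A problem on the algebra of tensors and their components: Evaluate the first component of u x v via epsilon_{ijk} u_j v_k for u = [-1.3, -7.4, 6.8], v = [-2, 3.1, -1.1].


(u x v)_1 = sum_{j,k} epsilon_{1jk} u_j v_k. Only permutations of (1,2,3) contribute; the two non-zero terms are:
eps_{123} u_2 v_3 = 1 * -7.4 * -1.1 = 8.14
eps_{132} u_3 v_2 = -1 * 6.8 * 3.1 = -21.08
(u x v)_1 = -12.94

-12.94


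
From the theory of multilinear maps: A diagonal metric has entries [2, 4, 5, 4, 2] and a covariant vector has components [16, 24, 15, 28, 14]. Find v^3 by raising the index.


To raise an index with a diagonal metric: v^i = v_i / g_{ii}.
For index 3: v_3 = 15, g_{33} = 5
v^3 = 15 / 5 = 3

3


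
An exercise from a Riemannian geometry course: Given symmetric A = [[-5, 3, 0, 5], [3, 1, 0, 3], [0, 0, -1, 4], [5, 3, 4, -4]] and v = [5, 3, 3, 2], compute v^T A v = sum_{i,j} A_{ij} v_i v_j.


First compute Av:
(Av)_1 = -5*5 + 3*3 + 0*3 + 5*2 = -6
(Av)_2 = 3*5 + 1*3 + 0*3 + 3*2 = 24
(Av)_3 = 0*5 + 0*3 + -1*3 + 4*2 = 5
(Av)_4 = 5*5 + 3*3 + 4*3 + -4*2 = 38
Av = [-6, 24, 5, 38]
Then v^T (Av) = 5*-6 + 3*24 + 3*5 + 2*38
= -30 + 72 + 15 + 76 = 133

133


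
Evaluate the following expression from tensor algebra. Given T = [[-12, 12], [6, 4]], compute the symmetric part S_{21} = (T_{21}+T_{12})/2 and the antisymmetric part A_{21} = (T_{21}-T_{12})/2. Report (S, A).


T_{21} = 6
T_{12} = 12
S_{21} = (6 + 12)/2 = 18/2 = 9
A_{21} = (6 - 12)/2 = -6/2 = -3
Check: S + A = 9 + -3 = 6 = T_{21}.

(9, -3)


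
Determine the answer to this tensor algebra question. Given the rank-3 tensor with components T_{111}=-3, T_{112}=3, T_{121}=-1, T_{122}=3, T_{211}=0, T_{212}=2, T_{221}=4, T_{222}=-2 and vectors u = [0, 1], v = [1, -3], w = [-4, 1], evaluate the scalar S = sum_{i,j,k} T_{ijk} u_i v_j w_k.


S = sum over i,j,k of T_{ijk} u_i v_j w_k. Expanding all 8 terms:
T_{111}*u_1*v_1*w_1 = -3*0*1*-4 = 0  (running total: 0)
T_{112}*u_1*v_1*w_2 = 3*0*1*1 = 0  (running total: 0)
T_{121}*u_1*v_2*w_1 = -1*0*-3*-4 = 0  (running total: 0)
T_{122}*u_1*v_2*w_2 = 3*0*-3*1 = 0  (running total: 0)
T_{211}*u_2*v_1*w_1 = 0*1*1*-4 = 0  (running total: 0)
T_{212}*u_2*v_1*w_2 = 2*1*1*1 = 2  (running total: 2)
T_{221}*u_2*v_2*w_1 = 4*1*-3*-4 = 48  (running total: 50)
T_{222}*u_2*v_2*w_2 = -2*1*-3*1 = 6  (running total: 56)
S = 56

56


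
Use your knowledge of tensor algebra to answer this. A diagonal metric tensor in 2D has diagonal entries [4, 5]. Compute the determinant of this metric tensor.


For a diagonal metric, the determinant is the product of diagonal entries.
Diagonal entries: 4, 5
det(g) = 4 * 5 = 20

20


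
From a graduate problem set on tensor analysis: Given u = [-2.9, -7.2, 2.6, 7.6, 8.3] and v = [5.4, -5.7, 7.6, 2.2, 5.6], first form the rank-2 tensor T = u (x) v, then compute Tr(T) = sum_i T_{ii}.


The outer product gives T_{ij} = u_i v_j.
The trace (contraction) is Tr(T) = sum_i T_{ii} = sum_i u_i v_i.
Diagonal entries:
T_{11} = u_1 * v_1 = -2.9 * 5.4 = -15.66
T_{22} = u_2 * v_2 = -7.2 * -5.7 = 41.04
T_{33} = u_3 * v_3 = 2.6 * 7.6 = 19.76
T_{44} = u_4 * v_4 = 7.6 * 2.2 = 16.72
T_{55} = u_5 * v_5 = 8.3 * 5.6 = 46.48
Tr(T) = -15.66 + 41.04 + 19.76 + 16.72 + 46.48 = 108.34

108.34


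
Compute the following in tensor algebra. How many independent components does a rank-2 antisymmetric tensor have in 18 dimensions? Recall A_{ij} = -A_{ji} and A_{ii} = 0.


An antisymmetric rank-2 tensor satisfies A_{ij} = -A_{ji}, so diagonal entries are zero.
The independent components are the upper-triangular entries: C(n, 2) = n(n-1)/2.
n = 18
C(18, 2) = 18 * 17 / 2 = 306 / 2 = 153

153


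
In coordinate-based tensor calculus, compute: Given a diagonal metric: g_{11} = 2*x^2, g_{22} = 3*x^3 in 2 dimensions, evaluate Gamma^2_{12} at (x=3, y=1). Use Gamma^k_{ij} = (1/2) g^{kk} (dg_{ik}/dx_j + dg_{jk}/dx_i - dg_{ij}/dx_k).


For a diagonal metric, Gamma^k_{ij} = (1/2) g^{kk} (dg_{ik}/dx_j + dg_{jk}/dx_i - dg_{ij}/dx_k).
The metric is diagonal, so g_{ab} = 0 for a != b.
At the given point: g_{11} = 18, g_{22} = 81
g^{22} = 1/81
dg_{12}/dx_2 = 0 (off-diagonal)
dg_{22}/dx_1 = dg_{22}/dx_1 = 81
dg_{12}/dx_2 = 0 (off-diagonal)
Numerator = 0 + 81 - 0 = 81
Gamma^2_{12} = 81 / (2 * 81) = 1/2

1/2


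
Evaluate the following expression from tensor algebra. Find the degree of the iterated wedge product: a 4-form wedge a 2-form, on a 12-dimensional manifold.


The degree of a wedge product is the sum of the degrees of the individual forms.
Degrees: 4, 2
Total degree = 4 + 2 = 6

6


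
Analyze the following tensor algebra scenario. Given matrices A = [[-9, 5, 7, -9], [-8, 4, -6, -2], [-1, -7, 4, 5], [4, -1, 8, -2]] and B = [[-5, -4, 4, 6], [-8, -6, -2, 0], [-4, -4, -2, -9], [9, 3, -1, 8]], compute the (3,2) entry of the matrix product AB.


(AB)_{ij} = sum_k A_{ik} B_{kj}.
For i=3, j=2:
A_{31} * B_{12} = -1 * -4 = 4
A_{32} * B_{22} = -7 * -6 = 42
A_{33} * B_{32} = 4 * -4 = -16
A_{34} * B_{42} = 5 * 3 = 15
Sum = 4 + 42 + -16 + 15 = 45

45


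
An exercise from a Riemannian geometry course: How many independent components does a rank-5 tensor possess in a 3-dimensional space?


The number of components of a rank-r tensor in d dimensions is d^r.
Here d = 3 and r = 5.
3^5 = 243

243


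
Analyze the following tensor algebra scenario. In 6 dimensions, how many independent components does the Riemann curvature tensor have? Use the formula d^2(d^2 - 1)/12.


The Riemann tensor in d dimensions has d^2(d^2 - 1)/12 independent components.
d = 6, so d^2 = 36
d^2 - 1 = 35
d^2(d^2 - 1) = 36 * 35 = 1260
Divide by 12: 1260 / 12 = 105

105


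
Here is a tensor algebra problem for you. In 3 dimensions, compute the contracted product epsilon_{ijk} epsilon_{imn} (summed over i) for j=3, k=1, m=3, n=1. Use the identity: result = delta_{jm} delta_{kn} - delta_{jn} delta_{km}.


Using the identity: epsilon_{ijk} epsilon_{imn} = delta_{jm} delta_{kn} - delta_{jn} delta_{km}.
delta_{33} = 1
delta_{11} = 1
delta_{31} = 0
delta_{13} = 0
Result = 1 * 1 - 0 * 0 = 1 - 0 = 1

1


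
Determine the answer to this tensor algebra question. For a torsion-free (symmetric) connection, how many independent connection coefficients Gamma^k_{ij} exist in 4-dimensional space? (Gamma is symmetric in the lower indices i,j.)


Christoffel symbols Gamma^k_{ij} are symmetric in i,j, so there are d * d(d+1)/2 independent symbols.
d = 4
d(d+1)/2 = 4 * 5 / 2 = 10
Total = 4 * 10 = 40

40


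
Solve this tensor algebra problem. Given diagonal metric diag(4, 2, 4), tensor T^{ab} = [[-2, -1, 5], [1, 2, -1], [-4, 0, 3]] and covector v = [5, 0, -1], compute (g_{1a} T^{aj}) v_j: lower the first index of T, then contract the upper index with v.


Step 1: lower the first index. For a diagonal metric, g_{ia} T^{aj} = g_{ii} T^{ij} (no sum on i).
g_{11} = 4
S_1{}^1 = 4 * T^{11} = 4 * -2 = -8
S_1{}^2 = 4 * T^{12} = 4 * -1 = -4
S_1{}^3 = 4 * T^{13} = 4 * 5 = 20
Step 2: contract S_1{}^j with v_j.
S_1{}^1 * v_1 = -8 * 5 = -40
S_1{}^2 * v_2 = -4 * 0 = 0
S_1{}^3 * v_3 = 20 * -1 = -20
Result = -40 + 0 + -20 = -60

-60


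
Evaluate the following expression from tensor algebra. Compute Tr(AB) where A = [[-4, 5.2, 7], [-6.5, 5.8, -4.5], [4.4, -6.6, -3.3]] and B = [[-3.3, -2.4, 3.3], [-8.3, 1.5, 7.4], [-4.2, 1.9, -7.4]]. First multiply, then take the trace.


Tr(AB) = sum_i (AB)_{ii} where (AB)_{ii} = sum_k A_{ik} B_{ki}.
(AB)_{11} = -4*-3.3 + 5.2*-8.3 + 7*-4.2 = -59.36
(AB)_{22} = -6.5*-2.4 + 5.8*1.5 + -4.5*1.9 = 15.75
(AB)_{33} = 4.4*3.3 + -6.6*7.4 + -3.3*-7.4 = -9.9
Tr(AB) = -59.36 + 15.75 + -9.9 = -53.51

-53.51


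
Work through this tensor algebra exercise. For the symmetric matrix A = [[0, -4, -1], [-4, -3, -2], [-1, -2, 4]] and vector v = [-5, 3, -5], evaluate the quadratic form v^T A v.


First compute Av:
(Av)_1 = 0*-5 + -4*3 + -1*-5 = -7
(Av)_2 = -4*-5 + -3*3 + -2*-5 = 21
(Av)_3 = -1*-5 + -2*3 + 4*-5 = -21
Av = [-7, 21, -21]
Then v^T (Av) = -5*-7 + 3*21 + -5*-21
= 35 + 63 + 105 = 203

203


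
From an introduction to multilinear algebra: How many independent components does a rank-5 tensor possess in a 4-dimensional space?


The number of components of a rank-r tensor in d dimensions is d^r.
Here d = 4 and r = 5.
4^5 = 1024

1024


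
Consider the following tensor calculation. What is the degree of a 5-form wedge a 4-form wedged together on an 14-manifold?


The degree of a wedge product is the sum of the degrees of the individual forms.
Degrees: 5, 4
Total degree = 5 + 4 = 9

9


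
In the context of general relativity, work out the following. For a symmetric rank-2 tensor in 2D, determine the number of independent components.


A symmetric rank-2 tensor in d dimensions has d(d+1)/2 independent components.
d = 2
d(d+1)/2 = 2 * 3 / 2 = 6 / 2 = 3

3
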